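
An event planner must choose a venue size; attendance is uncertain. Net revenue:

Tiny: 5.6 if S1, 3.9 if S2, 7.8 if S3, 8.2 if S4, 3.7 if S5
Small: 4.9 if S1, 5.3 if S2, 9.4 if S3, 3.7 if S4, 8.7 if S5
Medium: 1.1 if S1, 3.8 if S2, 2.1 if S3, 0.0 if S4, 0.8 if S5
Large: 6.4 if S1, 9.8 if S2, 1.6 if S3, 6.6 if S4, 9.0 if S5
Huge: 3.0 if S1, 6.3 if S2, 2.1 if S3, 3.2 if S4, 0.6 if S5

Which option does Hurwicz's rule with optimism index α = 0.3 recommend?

Small

Tiny: 0.3·8.2 + 0.7·3.7 = 5.05
Small: 0.3·9.4 + 0.7·3.7 = 5.41
Medium: 0.3·3.8 + 0.7·0.0 = 1.14
Large: 0.3·9.8 + 0.7·1.6 = 4.06
Huge: 0.3·6.3 + 0.7·0.6 = 2.31
Highest Hurwicz score = 5.41 → Small.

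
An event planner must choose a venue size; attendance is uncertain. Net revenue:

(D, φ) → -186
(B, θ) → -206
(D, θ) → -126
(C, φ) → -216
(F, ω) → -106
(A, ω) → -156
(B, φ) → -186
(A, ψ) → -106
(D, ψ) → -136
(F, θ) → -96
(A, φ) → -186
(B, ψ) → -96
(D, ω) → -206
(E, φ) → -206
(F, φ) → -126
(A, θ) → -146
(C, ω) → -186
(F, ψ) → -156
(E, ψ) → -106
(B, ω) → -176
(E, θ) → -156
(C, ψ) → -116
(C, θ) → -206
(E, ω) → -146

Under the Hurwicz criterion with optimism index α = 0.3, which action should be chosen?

F

A: 0.3·(-106) + 0.7·(-186) = -162
B: 0.3·(-96) + 0.7·(-206) = -173
C: 0.3·(-116) + 0.7·(-216) = -186
D: 0.3·(-126) + 0.7·(-206) = -182
E: 0.3·(-106) + 0.7·(-206) = -176
F: 0.3·(-96) + 0.7·(-156) = -138
Highest Hurwicz score = -138 → F.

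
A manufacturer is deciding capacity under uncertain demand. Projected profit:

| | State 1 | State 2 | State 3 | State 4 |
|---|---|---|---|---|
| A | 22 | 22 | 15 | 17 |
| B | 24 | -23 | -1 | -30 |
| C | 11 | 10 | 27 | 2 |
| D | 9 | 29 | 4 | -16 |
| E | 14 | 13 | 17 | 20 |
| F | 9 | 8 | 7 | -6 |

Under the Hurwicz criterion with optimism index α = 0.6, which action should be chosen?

A

A: 0.6·22 + 0.4·15 = 19.2
B: 0.6·24 + 0.4·(-30) = 2.4
C: 0.6·27 + 0.4·2 = 17
D: 0.6·29 + 0.4·(-16) = 11
E: 0.6·20 + 0.4·13 = 17.2
F: 0.6·9 + 0.4·(-6) = 3
Highest Hurwicz score = 19.2 → A.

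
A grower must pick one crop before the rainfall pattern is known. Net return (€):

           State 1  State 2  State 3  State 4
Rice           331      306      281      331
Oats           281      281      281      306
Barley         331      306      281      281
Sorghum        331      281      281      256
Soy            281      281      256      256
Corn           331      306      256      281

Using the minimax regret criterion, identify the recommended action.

Column bests: State 1=331, State 2=306, State 3=281, State 4=331.
Rice regrets: 0, 0, 0, 0 → max 0
Oats regrets: 50, 25, 0, 25 → max 50
Barley regrets: 0, 0, 0, 50 → max 50
Sorghum regrets: 0, 25, 0, 75 → max 75
Soy regrets: 50, 25, 25, 75 → max 75
Corn regrets: 0, 0, 25, 50 → max 50
Smallest max regret = 0 → Rice.

Rice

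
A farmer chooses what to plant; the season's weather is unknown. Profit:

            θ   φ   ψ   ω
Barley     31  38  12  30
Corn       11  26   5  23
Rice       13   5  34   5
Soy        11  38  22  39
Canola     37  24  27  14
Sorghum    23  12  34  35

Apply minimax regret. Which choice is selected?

Column bests: θ=37, φ=38, ψ=34, ω=39.
Barley regrets: 6, 0, 22, 9 → max 22
Corn regrets: 26, 12, 29, 16 → max 29
Rice regrets: 24, 33, 0, 34 → max 34
Soy regrets: 26, 0, 12, 0 → max 26
Canola regrets: 0, 14, 7, 25 → max 25
Sorghum regrets: 14, 26, 0, 4 → max 26
Smallest max regret = 22 → Barley.

Barley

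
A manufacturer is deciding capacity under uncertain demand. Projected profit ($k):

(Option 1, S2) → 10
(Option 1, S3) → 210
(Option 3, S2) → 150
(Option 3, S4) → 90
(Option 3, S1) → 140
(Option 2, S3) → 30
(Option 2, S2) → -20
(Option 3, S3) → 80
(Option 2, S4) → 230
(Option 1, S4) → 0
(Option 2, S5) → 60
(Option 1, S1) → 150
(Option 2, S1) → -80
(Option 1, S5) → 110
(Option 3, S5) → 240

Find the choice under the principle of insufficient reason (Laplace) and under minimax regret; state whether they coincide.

Row averages: Option 1=96, Option 2=44, Option 3=140
Highest average = 140 → Option 3.
Column bests: S1=150, S2=150, S3=210, S4=230, S5=240.
Option 1 regrets: 0, 140, 0, 230, 130 → max 230
Option 2 regrets: 230, 170, 180, 0, 180 → max 230
Option 3 regrets: 10, 0, 130, 140, 0 → max 140
Smallest max regret = 140 → Option 3.

laplace → Option 3; minimax regret → Option 3 (agree)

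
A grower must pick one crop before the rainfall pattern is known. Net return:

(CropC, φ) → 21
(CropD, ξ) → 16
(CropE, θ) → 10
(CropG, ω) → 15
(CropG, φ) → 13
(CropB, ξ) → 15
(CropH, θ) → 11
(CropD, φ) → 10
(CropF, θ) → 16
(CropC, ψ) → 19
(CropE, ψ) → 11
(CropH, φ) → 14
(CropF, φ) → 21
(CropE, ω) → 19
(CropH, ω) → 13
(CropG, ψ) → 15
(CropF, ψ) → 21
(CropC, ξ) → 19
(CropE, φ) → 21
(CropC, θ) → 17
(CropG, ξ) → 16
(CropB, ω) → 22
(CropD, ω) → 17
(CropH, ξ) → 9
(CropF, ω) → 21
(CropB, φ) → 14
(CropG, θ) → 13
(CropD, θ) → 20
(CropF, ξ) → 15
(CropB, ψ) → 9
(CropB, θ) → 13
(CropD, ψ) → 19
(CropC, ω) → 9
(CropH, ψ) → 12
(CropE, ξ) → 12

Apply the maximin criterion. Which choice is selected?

Row minima: CropC=9, CropB=9, CropD=10, CropG=13, CropH=9, CropF=15, CropE=10
Best worst-case = 15 → CropF.

CropF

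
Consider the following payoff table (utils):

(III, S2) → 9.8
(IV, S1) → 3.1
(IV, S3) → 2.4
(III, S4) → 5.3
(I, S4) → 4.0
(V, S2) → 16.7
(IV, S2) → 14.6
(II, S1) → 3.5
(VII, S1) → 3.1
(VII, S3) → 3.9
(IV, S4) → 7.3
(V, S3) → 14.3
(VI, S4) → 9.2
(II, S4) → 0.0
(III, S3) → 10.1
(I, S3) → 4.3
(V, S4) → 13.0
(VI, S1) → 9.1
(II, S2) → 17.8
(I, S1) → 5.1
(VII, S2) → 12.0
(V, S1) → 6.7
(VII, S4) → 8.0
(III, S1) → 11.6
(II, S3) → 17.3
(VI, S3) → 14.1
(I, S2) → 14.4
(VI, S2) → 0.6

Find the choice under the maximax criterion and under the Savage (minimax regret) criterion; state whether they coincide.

Row maxima: I=14.4, II=17.8, III=11.6, IV=14.6, V=16.7, VI=14.1, VII=12.0
Best best-case = 17.8 → II.
Column bests: S1=11.6, S2=17.8, S3=17.3, S4=13.0.
I regrets: 6.5, 3.4, 13.0, 9.0 → max 13.0
II regrets: 8.1, 0.0, 0.0, 13.0 → max 13.0
III regrets: 0.0, 8.0, 7.2, 7.7 → max 8.0
IV regrets: 8.5, 3.2, 14.9, 5.7 → max 14.9
V regrets: 4.9, 1.1, 3.0, 0.0 → max 4.9
VI regrets: 2.5, 17.2, 3.2, 3.8 → max 17.2
VII regrets: 8.5, 5.8, 13.4, 5.0 → max 13.4
Smallest max regret = 4.9 → V.

maximax → II; minimax regret → V (disagree)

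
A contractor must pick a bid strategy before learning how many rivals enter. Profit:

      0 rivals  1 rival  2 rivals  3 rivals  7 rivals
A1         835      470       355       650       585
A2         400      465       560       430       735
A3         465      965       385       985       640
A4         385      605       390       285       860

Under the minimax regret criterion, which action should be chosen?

Column bests: 0 rivals=835, 1 rival=965, 2 rivals=560, 3 rivals=985, 7 rivals=860.
A1 regrets: 0, 495, 205, 335, 275 → max 495
A2 regrets: 435, 500, 0, 555, 125 → max 555
A3 regrets: 370, 0, 175, 0, 220 → max 370
A4 regrets: 450, 360, 170, 700, 0 → max 700
Smallest max regret = 370 → A3.

A3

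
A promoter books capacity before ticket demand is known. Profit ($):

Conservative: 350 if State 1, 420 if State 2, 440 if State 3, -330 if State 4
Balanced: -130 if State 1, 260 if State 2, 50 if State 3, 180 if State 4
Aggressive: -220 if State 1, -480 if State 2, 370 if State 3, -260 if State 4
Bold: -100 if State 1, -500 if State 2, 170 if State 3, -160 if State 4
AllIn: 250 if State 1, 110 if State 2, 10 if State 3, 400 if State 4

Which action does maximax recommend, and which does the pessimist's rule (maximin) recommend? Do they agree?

maximax → Conservative; maximin → AllIn (disagree)

Row maxima: Conservative=440, Balanced=260, Aggressive=370, Bold=170, AllIn=400
Best best-case = 440 → Conservative.
Row minima: Conservative=-330, Balanced=-130, Aggressive=-480, Bold=-500, AllIn=10
Best worst-case = 10 → AllIn.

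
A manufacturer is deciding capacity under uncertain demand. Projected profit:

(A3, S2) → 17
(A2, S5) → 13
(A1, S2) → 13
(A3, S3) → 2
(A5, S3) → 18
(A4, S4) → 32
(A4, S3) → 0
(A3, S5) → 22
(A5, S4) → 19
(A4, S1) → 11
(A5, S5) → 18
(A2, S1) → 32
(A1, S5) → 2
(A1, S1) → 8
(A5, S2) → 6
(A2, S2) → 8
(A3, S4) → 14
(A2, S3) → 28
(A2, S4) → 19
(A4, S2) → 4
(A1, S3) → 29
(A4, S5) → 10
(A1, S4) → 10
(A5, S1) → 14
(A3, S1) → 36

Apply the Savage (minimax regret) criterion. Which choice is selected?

Column bests: S1=36, S2=17, S3=29, S4=32, S5=22.
A1 regrets: 28, 4, 0, 22, 20 → max 28
A2 regrets: 4, 9, 1, 13, 9 → max 13
A3 regrets: 0, 0, 27, 18, 0 → max 27
A4 regrets: 25, 13, 29, 0, 12 → max 29
A5 regrets: 22, 11, 11, 13, 4 → max 22
Smallest max regret = 13 → A2.

A2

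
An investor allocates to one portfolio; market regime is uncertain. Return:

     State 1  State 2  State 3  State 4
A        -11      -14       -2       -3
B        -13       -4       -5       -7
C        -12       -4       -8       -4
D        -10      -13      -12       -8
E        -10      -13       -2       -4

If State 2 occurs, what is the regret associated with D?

9

Best payoff under State 2 is -4.
Regret = -4 − (-13) = 9.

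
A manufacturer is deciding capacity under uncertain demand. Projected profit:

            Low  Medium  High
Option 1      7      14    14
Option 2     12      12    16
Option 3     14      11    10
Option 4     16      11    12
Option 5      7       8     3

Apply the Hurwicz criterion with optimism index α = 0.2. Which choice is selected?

Option 2

Option 1: 0.2·14 + 0.8·7 = 8.4
Option 2: 0.2·16 + 0.8·12 = 12.8
Option 3: 0.2·14 + 0.8·10 = 10.8
Option 4: 0.2·16 + 0.8·11 = 12
Option 5: 0.2·8 + 0.8·3 = 4
Highest Hurwicz score = 12.8 → Option 2.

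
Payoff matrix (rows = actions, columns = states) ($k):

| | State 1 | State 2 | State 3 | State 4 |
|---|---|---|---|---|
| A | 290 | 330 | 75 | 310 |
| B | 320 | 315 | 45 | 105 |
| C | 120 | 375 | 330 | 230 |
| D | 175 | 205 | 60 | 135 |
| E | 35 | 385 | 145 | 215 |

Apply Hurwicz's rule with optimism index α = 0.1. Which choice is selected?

A: 0.1·330 + 0.9·75 = 100.5
B: 0.1·320 + 0.9·45 = 72.5
C: 0.1·375 + 0.9·120 = 145.5
D: 0.1·205 + 0.9·60 = 74.5
E: 0.1·385 + 0.9·35 = 70
Highest Hurwicz score = 145.5 → C.

C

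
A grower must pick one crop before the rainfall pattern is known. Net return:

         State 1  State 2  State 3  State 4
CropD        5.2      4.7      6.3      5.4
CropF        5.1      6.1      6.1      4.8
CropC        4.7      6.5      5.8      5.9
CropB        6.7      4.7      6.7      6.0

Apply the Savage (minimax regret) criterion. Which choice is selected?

CropF

Column bests: State 1=6.7, State 2=6.5, State 3=6.7, State 4=6.0.
CropD regrets: 1.5, 1.8, 0.4, 0.6 → max 1.8
CropF regrets: 1.6, 0.4, 0.6, 1.2 → max 1.6
CropC regrets: 2.0, 0.0, 0.9, 0.1 → max 2.0
CropB regrets: 0.0, 1.8, 0.0, 0.0 → max 1.8
Smallest max regret = 1.6 → CropF.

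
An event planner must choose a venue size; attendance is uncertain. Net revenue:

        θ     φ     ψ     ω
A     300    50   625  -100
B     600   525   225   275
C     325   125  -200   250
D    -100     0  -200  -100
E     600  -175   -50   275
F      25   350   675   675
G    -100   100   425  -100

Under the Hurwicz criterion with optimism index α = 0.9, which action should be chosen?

A: 0.9·625 + 0.1·(-100) = 552.5
B: 0.9·600 + 0.1·225 = 562.5
C: 0.9·325 + 0.1·(-200) = 272.5
D: 0.9·0 + 0.1·(-200) = -20
E: 0.9·600 + 0.1·(-175) = 522.5
F: 0.9·675 + 0.1·25 = 610
G: 0.9·425 + 0.1·(-100) = 372.5
Highest Hurwicz score = 610 → F.

F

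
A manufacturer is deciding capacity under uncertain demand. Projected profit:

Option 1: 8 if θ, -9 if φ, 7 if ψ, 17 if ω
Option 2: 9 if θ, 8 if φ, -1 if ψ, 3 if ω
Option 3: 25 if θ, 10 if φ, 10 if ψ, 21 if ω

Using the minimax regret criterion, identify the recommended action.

Option 3

Column bests: θ=25, φ=10, ψ=10, ω=21.
Option 1 regrets: 17, 19, 3, 4 → max 19
Option 2 regrets: 16, 2, 11, 18 → max 18
Option 3 regrets: 0, 0, 0, 0 → max 0
Smallest max regret = 0 → Option 3.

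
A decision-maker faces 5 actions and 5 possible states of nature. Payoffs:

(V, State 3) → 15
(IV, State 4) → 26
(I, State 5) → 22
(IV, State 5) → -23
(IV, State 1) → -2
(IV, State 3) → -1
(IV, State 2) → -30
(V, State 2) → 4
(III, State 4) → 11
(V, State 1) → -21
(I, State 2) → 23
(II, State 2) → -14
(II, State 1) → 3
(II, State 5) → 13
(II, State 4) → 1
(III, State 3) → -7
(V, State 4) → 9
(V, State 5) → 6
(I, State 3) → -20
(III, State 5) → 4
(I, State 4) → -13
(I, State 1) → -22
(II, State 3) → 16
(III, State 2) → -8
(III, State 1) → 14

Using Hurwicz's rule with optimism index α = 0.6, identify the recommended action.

I: 0.6·23 + 0.4·(-22) = 5
II: 0.6·16 + 0.4·(-14) = 4
III: 0.6·14 + 0.4·(-8) = 5.2
IV: 0.6·26 + 0.4·(-30) = 3.6
V: 0.6·15 + 0.4·(-21) = 0.6
Highest Hurwicz score = 5.2 → III.

III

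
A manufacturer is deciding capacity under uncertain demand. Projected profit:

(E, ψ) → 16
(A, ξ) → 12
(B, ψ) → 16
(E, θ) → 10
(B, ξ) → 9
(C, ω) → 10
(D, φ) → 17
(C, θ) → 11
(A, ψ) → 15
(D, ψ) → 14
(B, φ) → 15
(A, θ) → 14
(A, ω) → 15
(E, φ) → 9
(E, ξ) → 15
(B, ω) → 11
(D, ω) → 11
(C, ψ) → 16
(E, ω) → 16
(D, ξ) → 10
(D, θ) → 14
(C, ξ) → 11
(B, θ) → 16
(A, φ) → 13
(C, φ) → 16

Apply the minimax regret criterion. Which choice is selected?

Column bests: θ=16, φ=17, ψ=16, ω=16, ξ=15.
A regrets: 2, 4, 1, 1, 3 → max 4
B regrets: 0, 2, 0, 5, 6 → max 6
C regrets: 5, 1, 0, 6, 4 → max 6
D regrets: 2, 0, 2, 5, 5 → max 5
E regrets: 6, 8, 0, 0, 0 → max 8
Smallest max regret = 4 → A.

A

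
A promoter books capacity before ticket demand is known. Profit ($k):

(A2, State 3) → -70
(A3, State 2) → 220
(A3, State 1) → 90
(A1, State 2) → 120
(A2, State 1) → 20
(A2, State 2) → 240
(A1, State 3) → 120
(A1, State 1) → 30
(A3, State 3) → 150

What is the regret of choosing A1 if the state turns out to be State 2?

Best payoff under State 2 is 240.
Regret = 240 − 120 = 120.

120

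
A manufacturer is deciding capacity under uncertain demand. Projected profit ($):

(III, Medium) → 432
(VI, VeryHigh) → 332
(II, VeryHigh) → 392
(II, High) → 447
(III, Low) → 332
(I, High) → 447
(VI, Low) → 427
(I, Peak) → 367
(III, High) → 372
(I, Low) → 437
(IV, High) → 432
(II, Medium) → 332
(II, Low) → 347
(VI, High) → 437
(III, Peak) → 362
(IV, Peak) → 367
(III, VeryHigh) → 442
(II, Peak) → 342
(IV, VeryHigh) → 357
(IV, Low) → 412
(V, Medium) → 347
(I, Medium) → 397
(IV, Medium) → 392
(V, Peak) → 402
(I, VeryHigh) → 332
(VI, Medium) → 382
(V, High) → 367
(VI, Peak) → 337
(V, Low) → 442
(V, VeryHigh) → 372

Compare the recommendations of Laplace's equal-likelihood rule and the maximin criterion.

laplace → I; maximin → IV (disagree)

Row averages: I=396, II=372, III=388, IV=392, V=386, VI=383
Highest average = 396 → I.
Row minima: I=332, II=332, III=332, IV=357, V=347, VI=332
Best worst-case = 357 → IV.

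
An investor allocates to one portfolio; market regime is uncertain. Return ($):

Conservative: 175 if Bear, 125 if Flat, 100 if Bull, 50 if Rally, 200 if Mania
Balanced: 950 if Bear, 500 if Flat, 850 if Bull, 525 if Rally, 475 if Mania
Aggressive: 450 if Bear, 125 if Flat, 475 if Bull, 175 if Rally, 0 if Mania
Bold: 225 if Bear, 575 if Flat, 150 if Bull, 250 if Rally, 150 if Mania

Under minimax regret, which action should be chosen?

Column bests: Bear=950, Flat=575, Bull=850, Rally=525, Mania=475.
Conservative regrets: 775, 450, 750, 475, 275 → max 775
Balanced regrets: 0, 75, 0, 0, 0 → max 75
Aggressive regrets: 500, 450, 375, 350, 475 → max 500
Bold regrets: 725, 0, 700, 275, 325 → max 725
Smallest max regret = 75 → Balanced.

Balanced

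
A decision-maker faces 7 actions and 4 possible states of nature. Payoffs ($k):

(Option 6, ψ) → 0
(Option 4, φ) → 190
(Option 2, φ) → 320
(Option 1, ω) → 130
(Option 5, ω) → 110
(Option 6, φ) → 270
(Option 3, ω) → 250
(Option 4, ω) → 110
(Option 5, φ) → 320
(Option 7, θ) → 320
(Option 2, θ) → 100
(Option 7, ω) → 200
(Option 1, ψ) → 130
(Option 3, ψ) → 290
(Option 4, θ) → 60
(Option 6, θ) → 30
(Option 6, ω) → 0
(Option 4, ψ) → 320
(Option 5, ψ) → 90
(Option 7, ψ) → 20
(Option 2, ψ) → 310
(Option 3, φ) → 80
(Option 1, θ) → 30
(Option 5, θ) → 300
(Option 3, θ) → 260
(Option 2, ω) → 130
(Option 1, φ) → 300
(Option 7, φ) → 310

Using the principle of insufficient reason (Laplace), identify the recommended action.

Row averages: Option 1=147.5, Option 2=215, Option 3=220, Option 4=170, Option 5=205, Option 6=75, Option 7=212.5
Highest average = 220 → Option 3.

Option 3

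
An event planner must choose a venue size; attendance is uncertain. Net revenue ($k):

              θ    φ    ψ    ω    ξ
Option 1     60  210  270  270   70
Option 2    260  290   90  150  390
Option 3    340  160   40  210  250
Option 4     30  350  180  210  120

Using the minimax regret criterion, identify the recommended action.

Option 2

Column bests: θ=340, φ=350, ψ=270, ω=270, ξ=390.
Option 1 regrets: 280, 140, 0, 0, 320 → max 320
Option 2 regrets: 80, 60, 180, 120, 0 → max 180
Option 3 regrets: 0, 190, 230, 60, 140 → max 230
Option 4 regrets: 310, 0, 90, 60, 270 → max 310
Smallest max regret = 180 → Option 2.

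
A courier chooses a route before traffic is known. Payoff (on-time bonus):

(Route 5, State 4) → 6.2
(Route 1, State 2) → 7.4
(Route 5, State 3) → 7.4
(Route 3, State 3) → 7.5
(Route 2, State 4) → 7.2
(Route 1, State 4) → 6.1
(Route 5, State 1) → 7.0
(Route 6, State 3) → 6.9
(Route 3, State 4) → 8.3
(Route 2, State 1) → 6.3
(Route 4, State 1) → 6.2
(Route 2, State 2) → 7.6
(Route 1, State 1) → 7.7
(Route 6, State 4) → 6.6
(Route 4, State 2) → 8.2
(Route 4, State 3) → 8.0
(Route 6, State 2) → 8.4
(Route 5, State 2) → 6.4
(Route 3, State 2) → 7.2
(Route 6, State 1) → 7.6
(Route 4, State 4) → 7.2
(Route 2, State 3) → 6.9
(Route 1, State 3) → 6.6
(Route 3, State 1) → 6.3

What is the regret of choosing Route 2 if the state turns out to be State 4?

1.1

Best payoff under State 4 is 8.3.
Regret = 8.3 − 7.2 = 1.1.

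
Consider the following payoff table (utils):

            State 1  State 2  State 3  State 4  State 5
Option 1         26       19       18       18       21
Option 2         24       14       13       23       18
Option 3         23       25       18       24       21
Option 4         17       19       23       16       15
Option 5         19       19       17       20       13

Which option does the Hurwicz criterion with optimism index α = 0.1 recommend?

Option 1

Option 1: 0.1·26 + 0.9·18 = 18.8
Option 2: 0.1·24 + 0.9·13 = 14.1
Option 3: 0.1·25 + 0.9·18 = 18.7
Option 4: 0.1·23 + 0.9·15 = 15.8
Option 5: 0.1·20 + 0.9·13 = 13.7
Highest Hurwicz score = 18.8 → Option 1.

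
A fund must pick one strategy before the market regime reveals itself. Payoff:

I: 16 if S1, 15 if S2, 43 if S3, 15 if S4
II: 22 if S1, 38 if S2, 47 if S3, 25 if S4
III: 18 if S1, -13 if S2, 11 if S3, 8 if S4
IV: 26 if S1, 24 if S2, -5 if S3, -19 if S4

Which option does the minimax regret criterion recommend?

II

Column bests: S1=26, S2=38, S3=47, S4=25.
I regrets: 10, 23, 4, 10 → max 23
II regrets: 4, 0, 0, 0 → max 4
III regrets: 8, 51, 36, 17 → max 51
IV regrets: 0, 14, 52, 44 → max 52
Smallest max regret = 4 → II.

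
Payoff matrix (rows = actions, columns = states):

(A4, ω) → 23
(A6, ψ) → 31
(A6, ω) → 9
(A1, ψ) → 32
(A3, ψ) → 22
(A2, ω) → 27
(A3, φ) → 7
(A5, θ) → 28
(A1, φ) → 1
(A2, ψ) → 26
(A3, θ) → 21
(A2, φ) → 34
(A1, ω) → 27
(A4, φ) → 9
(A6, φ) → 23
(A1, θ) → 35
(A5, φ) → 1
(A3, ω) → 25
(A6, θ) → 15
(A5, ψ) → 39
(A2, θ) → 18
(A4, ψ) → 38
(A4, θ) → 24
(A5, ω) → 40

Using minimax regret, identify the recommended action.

A2

Column bests: θ=35, φ=34, ψ=39, ω=40.
A1 regrets: 0, 33, 7, 13 → max 33
A2 regrets: 17, 0, 13, 13 → max 17
A3 regrets: 14, 27, 17, 15 → max 27
A4 regrets: 11, 25, 1, 17 → max 25
A5 regrets: 7, 33, 0, 0 → max 33
A6 regrets: 20, 11, 8, 31 → max 31
Smallest max regret = 17 → A2.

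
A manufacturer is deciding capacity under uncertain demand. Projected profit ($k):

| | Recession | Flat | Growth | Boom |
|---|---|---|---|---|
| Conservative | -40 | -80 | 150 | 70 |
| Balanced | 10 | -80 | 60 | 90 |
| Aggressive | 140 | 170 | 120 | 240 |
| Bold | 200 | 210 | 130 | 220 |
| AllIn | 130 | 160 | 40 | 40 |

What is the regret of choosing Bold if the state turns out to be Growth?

20

Best payoff under Growth is 150.
Regret = 150 − 130 = 20.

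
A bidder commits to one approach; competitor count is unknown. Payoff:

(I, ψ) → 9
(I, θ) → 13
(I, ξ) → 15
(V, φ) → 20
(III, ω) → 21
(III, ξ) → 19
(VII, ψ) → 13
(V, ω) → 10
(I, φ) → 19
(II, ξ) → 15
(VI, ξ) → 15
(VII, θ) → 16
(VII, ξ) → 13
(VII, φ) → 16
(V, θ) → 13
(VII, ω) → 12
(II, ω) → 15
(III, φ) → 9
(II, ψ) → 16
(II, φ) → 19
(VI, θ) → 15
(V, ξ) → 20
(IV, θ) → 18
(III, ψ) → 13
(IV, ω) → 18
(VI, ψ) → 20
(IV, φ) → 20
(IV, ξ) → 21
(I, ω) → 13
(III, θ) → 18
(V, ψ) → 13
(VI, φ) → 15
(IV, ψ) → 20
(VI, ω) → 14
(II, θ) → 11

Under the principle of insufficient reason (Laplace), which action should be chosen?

IV

Row averages: I=13.8, II=15.2, III=16, IV=19.4, V=15.2, VI=15.8, VII=14
Highest average = 19.4 → IV.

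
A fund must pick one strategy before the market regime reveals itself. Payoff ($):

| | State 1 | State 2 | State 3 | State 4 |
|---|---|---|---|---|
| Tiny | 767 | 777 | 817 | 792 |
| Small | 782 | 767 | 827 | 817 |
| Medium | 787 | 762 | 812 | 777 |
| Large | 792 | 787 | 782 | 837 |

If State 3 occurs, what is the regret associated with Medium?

Best payoff under State 3 is 827.
Regret = 827 − 812 = 15.

15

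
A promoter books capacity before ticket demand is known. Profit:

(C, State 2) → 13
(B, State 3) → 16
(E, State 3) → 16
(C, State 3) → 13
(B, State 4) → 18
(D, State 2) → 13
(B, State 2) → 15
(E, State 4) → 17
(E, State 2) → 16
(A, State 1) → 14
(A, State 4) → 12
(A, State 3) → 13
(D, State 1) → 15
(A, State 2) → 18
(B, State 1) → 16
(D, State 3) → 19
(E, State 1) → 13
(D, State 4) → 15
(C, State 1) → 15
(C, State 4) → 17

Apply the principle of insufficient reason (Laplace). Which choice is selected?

Row averages: A=14.25, B=16.25, C=14.5, D=15.5, E=15.5
Highest average = 16.25 → B.

B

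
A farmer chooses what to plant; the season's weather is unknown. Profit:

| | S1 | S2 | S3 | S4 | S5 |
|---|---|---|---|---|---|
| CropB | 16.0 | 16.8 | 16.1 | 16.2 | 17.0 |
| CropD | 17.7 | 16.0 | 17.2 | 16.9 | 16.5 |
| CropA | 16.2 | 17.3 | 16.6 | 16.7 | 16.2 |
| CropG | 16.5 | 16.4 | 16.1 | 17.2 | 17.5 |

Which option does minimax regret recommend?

Column bests: S1=17.7, S2=17.3, S3=17.2, S4=17.2, S5=17.5.
CropB regrets: 1.7, 0.5, 1.1, 1.0, 0.5 → max 1.7
CropD regrets: 0.0, 1.3, 0.0, 0.3, 1.0 → max 1.3
CropA regrets: 1.5, 0.0, 0.6, 0.5, 1.3 → max 1.5
CropG regrets: 1.2, 0.9, 1.1, 0.0, 0.0 → max 1.2
Smallest max regret = 1.2 → CropG.

CropG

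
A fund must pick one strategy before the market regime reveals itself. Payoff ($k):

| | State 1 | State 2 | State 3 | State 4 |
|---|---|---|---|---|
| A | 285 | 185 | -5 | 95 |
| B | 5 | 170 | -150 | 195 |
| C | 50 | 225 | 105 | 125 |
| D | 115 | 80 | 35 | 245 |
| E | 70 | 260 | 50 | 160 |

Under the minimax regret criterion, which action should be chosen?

Column bests: State 1=285, State 2=260, State 3=105, State 4=245.
A regrets: 0, 75, 110, 150 → max 150
B regrets: 280, 90, 255, 50 → max 280
C regrets: 235, 35, 0, 120 → max 235
D regrets: 170, 180, 70, 0 → max 180
E regrets: 215, 0, 55, 85 → max 215
Smallest max regret = 150 → A.

A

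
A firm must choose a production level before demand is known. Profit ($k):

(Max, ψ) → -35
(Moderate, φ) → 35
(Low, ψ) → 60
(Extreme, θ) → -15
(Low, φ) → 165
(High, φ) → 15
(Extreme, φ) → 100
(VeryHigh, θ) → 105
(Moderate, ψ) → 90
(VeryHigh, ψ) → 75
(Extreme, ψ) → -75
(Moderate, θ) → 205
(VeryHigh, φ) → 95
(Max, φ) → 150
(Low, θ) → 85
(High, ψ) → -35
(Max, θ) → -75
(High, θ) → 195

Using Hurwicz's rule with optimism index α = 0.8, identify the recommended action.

Moderate

Low: 0.8·165 + 0.2·60 = 144
Moderate: 0.8·205 + 0.2·35 = 171
High: 0.8·195 + 0.2·(-35) = 149
VeryHigh: 0.8·105 + 0.2·75 = 99
Extreme: 0.8·100 + 0.2·(-75) = 65
Max: 0.8·150 + 0.2·(-75) = 105
Highest Hurwicz score = 171 → Moderate.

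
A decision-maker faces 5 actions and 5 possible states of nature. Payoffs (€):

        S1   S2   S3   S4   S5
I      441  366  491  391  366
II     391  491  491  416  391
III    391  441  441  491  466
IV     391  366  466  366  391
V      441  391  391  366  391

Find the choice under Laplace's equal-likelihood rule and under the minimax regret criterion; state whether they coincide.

Row averages: I=411, II=436, III=446, IV=396, V=396
Highest average = 446 → III.
Column bests: S1=441, S2=491, S3=491, S4=491, S5=466.
I regrets: 0, 125, 0, 100, 100 → max 125
II regrets: 50, 0, 0, 75, 75 → max 75
III regrets: 50, 50, 50, 0, 0 → max 50
IV regrets: 50, 125, 25, 125, 75 → max 125
V regrets: 0, 100, 100, 125, 75 → max 125
Smallest max regret = 50 → III.

laplace → III; minimax regret → III (agree)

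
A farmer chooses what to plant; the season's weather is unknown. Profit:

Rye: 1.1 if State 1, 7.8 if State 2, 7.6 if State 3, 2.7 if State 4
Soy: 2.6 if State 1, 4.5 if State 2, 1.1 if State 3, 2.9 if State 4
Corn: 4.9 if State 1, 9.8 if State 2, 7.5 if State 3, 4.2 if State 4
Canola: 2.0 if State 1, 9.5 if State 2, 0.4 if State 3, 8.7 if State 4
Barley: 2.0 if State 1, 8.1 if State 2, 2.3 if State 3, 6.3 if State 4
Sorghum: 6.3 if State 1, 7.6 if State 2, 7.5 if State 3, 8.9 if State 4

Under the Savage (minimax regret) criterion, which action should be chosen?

Sorghum

Column bests: State 1=6.3, State 2=9.8, State 3=7.6, State 4=8.9.
Rye regrets: 5.2, 2.0, 0.0, 6.2 → max 6.2
Soy regrets: 3.7, 5.3, 6.5, 6.0 → max 6.5
Corn regrets: 1.4, 0.0, 0.1, 4.7 → max 4.7
Canola regrets: 4.3, 0.3, 7.2, 0.2 → max 7.2
Barley regrets: 4.3, 1.7, 5.3, 2.6 → max 5.3
Sorghum regrets: 0.0, 2.2, 0.1, 0.0 → max 2.2
Smallest max regret = 2.2 → Sorghum.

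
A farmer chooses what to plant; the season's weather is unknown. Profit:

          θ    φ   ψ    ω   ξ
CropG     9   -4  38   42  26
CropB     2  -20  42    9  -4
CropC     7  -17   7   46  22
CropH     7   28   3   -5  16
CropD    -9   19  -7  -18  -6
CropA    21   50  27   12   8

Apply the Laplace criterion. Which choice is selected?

CropA

Row averages: CropG=22.2, CropB=5.8, CropC=13, CropH=9.8, CropD=-4.2, CropA=23.6
Highest average = 23.6 → CropA.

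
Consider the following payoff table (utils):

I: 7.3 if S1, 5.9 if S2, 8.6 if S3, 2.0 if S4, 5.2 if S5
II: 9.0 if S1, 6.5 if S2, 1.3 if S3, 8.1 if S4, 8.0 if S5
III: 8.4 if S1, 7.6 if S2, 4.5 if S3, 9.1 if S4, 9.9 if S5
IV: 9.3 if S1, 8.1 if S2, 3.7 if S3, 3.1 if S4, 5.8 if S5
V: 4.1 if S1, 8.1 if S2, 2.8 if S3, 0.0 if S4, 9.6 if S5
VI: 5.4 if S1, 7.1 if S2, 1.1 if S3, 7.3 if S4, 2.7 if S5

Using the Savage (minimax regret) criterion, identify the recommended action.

Column bests: S1=9.3, S2=8.1, S3=8.6, S4=9.1, S5=9.9.
I regrets: 2.0, 2.2, 0.0, 7.1, 4.7 → max 7.1
II regrets: 0.3, 1.6, 7.3, 1.0, 1.9 → max 7.3
III regrets: 0.9, 0.5, 4.1, 0.0, 0.0 → max 4.1
IV regrets: 0.0, 0.0, 4.9, 6.0, 4.1 → max 6.0
V regrets: 5.2, 0.0, 5.8, 9.1, 0.3 → max 9.1
VI regrets: 3.9, 1.0, 7.5, 1.8, 7.2 → max 7.5
Smallest max regret = 4.1 → III.

III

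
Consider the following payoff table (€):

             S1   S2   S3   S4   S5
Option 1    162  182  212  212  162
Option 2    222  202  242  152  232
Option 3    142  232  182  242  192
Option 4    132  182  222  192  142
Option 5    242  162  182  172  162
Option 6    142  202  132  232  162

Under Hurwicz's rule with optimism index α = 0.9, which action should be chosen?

Option 5

Option 1: 0.9·212 + 0.1·162 = 207
Option 2: 0.9·242 + 0.1·152 = 233
Option 3: 0.9·242 + 0.1·142 = 232
Option 4: 0.9·222 + 0.1·132 = 213
Option 5: 0.9·242 + 0.1·162 = 234
Option 6: 0.9·232 + 0.1·132 = 222
Highest Hurwicz score = 234 → Option 5.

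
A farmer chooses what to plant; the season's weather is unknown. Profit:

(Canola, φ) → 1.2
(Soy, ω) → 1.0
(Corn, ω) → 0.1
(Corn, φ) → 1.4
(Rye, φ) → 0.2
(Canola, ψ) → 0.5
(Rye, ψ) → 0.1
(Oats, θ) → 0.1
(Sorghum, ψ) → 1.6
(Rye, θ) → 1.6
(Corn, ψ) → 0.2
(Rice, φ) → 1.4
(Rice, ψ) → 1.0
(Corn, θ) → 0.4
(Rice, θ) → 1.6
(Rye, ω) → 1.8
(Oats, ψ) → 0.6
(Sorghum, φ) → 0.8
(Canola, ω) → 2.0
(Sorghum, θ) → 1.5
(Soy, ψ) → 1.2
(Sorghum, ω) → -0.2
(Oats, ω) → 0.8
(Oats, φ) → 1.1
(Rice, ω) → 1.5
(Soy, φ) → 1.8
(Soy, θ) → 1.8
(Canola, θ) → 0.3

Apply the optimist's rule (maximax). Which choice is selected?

Row maxima: Sorghum=1.6, Oats=1.1, Corn=1.4, Rice=1.6, Soy=1.8, Rye=1.8, Canola=2.0
Best best-case = 2.0 → Canola.

Canola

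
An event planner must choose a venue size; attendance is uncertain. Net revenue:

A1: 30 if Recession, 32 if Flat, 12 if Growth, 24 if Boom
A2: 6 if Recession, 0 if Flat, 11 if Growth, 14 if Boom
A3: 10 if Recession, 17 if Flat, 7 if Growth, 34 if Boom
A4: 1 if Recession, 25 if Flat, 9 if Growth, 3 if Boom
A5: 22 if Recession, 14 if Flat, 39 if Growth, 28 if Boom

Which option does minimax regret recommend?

Column bests: Recession=30, Flat=32, Growth=39, Boom=34.
A1 regrets: 0, 0, 27, 10 → max 27
A2 regrets: 24, 32, 28, 20 → max 32
A3 regrets: 20, 15, 32, 0 → max 32
A4 regrets: 29, 7, 30, 31 → max 31
A5 regrets: 8, 18, 0, 6 → max 18
Smallest max regret = 18 → A5.

A5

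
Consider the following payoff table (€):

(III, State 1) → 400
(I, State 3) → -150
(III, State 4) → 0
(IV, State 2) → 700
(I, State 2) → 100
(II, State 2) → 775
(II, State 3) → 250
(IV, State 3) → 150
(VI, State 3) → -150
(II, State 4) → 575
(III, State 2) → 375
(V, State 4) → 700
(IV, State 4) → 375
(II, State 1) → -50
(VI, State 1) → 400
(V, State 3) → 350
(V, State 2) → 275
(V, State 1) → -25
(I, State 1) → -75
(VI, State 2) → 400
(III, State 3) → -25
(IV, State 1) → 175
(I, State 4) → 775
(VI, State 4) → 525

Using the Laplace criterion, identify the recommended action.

Row averages: I=162.5, II=387.5, III=187.5, IV=350, V=325, VI=293.75
Highest average = 387.5 → II.

II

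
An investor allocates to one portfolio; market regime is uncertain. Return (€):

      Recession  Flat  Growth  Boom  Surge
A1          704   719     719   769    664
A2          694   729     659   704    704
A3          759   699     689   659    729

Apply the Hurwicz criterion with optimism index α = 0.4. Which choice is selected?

A1

A1: 0.4·769 + 0.6·664 = 706
A2: 0.4·729 + 0.6·659 = 687
A3: 0.4·759 + 0.6·659 = 699
Highest Hurwicz score = 706 → A1.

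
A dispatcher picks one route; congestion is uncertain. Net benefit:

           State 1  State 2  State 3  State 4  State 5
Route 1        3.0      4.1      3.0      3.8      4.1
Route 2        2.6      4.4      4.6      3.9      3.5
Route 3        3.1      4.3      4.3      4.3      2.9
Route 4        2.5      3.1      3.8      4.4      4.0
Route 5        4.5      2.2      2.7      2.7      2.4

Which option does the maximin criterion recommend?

Route 1

Row minima: Route 1=3.0, Route 2=2.6, Route 3=2.9, Route 4=2.5, Route 5=2.2
Best worst-case = 3.0 → Route 1.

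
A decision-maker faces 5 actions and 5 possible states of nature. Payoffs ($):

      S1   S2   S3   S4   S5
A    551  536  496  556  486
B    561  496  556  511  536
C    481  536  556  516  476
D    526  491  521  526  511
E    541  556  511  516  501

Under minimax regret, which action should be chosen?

Column bests: S1=561, S2=556, S3=556, S4=556, S5=536.
A regrets: 10, 20, 60, 0, 50 → max 60
B regrets: 0, 60, 0, 45, 0 → max 60
C regrets: 80, 20, 0, 40, 60 → max 80
D regrets: 35, 65, 35, 30, 25 → max 65
E regrets: 20, 0, 45, 40, 35 → max 45
Smallest max regret = 45 → E.

E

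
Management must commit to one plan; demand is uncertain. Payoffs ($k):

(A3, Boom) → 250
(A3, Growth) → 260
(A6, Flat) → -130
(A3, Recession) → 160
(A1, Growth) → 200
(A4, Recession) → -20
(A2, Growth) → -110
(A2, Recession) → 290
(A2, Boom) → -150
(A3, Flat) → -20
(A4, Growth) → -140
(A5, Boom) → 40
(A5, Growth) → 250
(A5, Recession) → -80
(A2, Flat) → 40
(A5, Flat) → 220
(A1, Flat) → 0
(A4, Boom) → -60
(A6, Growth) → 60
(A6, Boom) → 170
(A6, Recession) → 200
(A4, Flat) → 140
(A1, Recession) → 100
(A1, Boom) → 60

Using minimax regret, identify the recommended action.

Column bests: Recession=290, Flat=220, Growth=260, Boom=250.
A1 regrets: 190, 220, 60, 190 → max 220
A2 regrets: 0, 180, 370, 400 → max 400
A3 regrets: 130, 240, 0, 0 → max 240
A4 regrets: 310, 80, 400, 310 → max 400
A5 regrets: 370, 0, 10, 210 → max 370
A6 regrets: 90, 350, 200, 80 → max 350
Smallest max regret = 220 → A1.

A1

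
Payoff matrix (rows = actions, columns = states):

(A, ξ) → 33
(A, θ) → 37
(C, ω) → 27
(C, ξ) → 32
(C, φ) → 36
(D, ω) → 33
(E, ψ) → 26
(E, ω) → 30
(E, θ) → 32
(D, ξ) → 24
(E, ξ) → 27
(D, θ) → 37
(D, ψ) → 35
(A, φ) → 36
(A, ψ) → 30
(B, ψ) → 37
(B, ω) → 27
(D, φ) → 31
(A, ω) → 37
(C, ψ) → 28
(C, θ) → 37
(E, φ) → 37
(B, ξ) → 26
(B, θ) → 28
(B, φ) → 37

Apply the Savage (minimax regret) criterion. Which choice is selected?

Column bests: θ=37, φ=37, ψ=37, ω=37, ξ=33.
A regrets: 0, 1, 7, 0, 0 → max 7
B regrets: 9, 0, 0, 10, 7 → max 10
C regrets: 0, 1, 9, 10, 1 → max 10
D regrets: 0, 6, 2, 4, 9 → max 9
E regrets: 5, 0, 11, 7, 6 → max 11
Smallest max regret = 7 → A.

A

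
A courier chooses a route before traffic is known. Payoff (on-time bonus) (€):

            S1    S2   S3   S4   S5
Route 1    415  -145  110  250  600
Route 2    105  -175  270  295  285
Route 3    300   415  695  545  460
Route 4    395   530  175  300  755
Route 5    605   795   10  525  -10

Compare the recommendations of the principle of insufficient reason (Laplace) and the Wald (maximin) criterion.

laplace → Route 3; maximin → Route 3 (agree)

Row averages: Route 1=246, Route 2=156, Route 3=483, Route 4=431, Route 5=385
Highest average = 483 → Route 3.
Row minima: Route 1=-145, Route 2=-175, Route 3=300, Route 4=175, Route 5=-10
Best worst-case = 300 → Route 3.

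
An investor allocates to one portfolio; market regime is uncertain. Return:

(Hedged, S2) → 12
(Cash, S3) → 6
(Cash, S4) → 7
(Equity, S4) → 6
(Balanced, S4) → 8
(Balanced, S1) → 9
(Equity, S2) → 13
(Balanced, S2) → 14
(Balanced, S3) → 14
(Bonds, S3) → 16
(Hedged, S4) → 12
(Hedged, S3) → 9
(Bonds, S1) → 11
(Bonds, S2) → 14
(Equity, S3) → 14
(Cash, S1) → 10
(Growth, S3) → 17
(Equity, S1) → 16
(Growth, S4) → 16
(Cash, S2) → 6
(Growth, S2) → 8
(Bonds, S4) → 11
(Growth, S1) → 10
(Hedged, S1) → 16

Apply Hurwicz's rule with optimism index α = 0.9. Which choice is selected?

Equity: 0.9·16 + 0.1·6 = 15
Bonds: 0.9·16 + 0.1·11 = 15.5
Balanced: 0.9·14 + 0.1·8 = 13.4
Growth: 0.9·17 + 0.1·8 = 16.1
Hedged: 0.9·16 + 0.1·9 = 15.3
Cash: 0.9·10 + 0.1·6 = 9.6
Highest Hurwicz score = 16.1 → Growth.

Growth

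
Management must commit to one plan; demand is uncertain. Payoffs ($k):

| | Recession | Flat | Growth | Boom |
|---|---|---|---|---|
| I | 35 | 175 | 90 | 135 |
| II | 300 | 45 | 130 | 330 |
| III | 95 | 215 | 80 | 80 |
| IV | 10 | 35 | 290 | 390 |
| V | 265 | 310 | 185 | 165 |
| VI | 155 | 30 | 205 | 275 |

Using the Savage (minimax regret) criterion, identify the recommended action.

V

Column bests: Recession=300, Flat=310, Growth=290, Boom=390.
I regrets: 265, 135, 200, 255 → max 265
II regrets: 0, 265, 160, 60 → max 265
III regrets: 205, 95, 210, 310 → max 310
IV regrets: 290, 275, 0, 0 → max 290
V regrets: 35, 0, 105, 225 → max 225
VI regrets: 145, 280, 85, 115 → max 280
Smallest max regret = 225 → V.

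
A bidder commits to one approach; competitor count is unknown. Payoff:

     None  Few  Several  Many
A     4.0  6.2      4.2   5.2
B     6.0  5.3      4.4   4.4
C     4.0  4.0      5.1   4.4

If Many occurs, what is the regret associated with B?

0.8

Best payoff under Many is 5.2.
Regret = 5.2 − 4.4 = 0.8.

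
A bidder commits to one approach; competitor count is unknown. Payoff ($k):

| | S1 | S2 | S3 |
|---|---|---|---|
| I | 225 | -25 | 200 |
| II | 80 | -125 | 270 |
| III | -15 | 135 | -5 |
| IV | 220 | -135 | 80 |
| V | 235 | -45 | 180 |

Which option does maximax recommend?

II

Row maxima: I=225, II=270, III=135, IV=220, V=235
Best best-case = 270 → II.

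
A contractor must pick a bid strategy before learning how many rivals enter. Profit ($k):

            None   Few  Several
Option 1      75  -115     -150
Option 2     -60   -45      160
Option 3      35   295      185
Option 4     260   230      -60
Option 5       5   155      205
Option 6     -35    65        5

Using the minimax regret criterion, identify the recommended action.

Column bests: None=260, Few=295, Several=205.
Option 1 regrets: 185, 410, 355 → max 410
Option 2 regrets: 320, 340, 45 → max 340
Option 3 regrets: 225, 0, 20 → max 225
Option 4 regrets: 0, 65, 265 → max 265
Option 5 regrets: 255, 140, 0 → max 255
Option 6 regrets: 295, 230, 200 → max 295
Smallest max regret = 225 → Option 3.

Option 3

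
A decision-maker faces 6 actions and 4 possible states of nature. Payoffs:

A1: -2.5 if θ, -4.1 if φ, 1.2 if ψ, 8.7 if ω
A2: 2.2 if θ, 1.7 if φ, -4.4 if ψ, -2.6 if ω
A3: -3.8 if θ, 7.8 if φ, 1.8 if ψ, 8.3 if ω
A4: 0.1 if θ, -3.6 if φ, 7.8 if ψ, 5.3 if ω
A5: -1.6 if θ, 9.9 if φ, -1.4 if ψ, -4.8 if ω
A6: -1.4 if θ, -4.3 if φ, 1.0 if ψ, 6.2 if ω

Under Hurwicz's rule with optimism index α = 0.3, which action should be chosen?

A3

A1: 0.3·8.7 + 0.7·(-4.1) = -0.26
A2: 0.3·2.2 + 0.7·(-4.4) = -2.42
A3: 0.3·8.3 + 0.7·(-3.8) = -0.17
A4: 0.3·7.8 + 0.7·(-3.6) = -0.18
A5: 0.3·9.9 + 0.7·(-4.8) = -0.39
A6: 0.3·6.2 + 0.7·(-4.3) = -1.15
Highest Hurwicz score = -0.17 → A3.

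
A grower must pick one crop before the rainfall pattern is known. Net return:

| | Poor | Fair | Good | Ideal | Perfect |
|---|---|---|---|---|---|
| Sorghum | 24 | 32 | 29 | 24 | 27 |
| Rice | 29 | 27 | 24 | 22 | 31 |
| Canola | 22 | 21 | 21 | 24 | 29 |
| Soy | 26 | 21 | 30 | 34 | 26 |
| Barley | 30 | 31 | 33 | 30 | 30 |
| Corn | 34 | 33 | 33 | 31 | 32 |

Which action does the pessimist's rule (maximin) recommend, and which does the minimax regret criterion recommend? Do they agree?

Row minima: Sorghum=24, Rice=22, Canola=21, Soy=21, Barley=30, Corn=31
Best worst-case = 31 → Corn.
Column bests: Poor=34, Fair=33, Good=33, Ideal=34, Perfect=32.
Sorghum regrets: 10, 1, 4, 10, 5 → max 10
Rice regrets: 5, 6, 9, 12, 1 → max 12
Canola regrets: 12, 12, 12, 10, 3 → max 12
Soy regrets: 8, 12, 3, 0, 6 → max 12
Barley regrets: 4, 2, 0, 4, 2 → max 4
Corn regrets: 0, 0, 0, 3, 0 → max 3
Smallest max regret = 3 → Corn.

maximin → Corn; minimax regret → Corn (agree)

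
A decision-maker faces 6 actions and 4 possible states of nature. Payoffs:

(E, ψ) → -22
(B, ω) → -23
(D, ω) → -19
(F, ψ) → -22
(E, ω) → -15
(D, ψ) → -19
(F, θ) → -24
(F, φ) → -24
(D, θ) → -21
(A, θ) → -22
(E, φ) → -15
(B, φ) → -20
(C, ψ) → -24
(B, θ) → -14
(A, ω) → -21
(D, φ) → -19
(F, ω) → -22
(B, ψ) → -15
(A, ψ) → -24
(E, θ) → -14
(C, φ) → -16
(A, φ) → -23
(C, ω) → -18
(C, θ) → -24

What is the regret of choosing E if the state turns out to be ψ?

7

Best payoff under ψ is -15.
Regret = -15 − (-22) = 7.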